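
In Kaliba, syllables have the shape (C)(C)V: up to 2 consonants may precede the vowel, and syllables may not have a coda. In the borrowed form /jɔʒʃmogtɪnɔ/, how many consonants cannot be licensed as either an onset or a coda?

1

Syllabifying with onset maximization leaves /ʒ/ stranded (no codas are permitted; onsets may contain at most 2 consonants).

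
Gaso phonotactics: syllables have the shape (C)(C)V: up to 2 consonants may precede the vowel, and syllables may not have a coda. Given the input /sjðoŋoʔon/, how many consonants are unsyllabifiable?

The consonants /s/, /n/ cannot be parsed into a legal (C)(C)V syllable (no codas are permitted; onsets may contain at most 2 consonants).

2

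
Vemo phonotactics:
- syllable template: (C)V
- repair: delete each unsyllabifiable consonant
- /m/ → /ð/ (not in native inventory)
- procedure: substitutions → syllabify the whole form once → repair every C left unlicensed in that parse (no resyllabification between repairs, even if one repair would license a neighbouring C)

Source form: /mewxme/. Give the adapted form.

ðeðe

Substitution: /m/ → /ð/, giving /ðewxðe/.
The consonants /w/, /x/ cannot be parsed into a legal (C)V syllable (no codas are permitted; onsets are limited to one consonant).
Deleting the stranded consonants removes /w/, /x/.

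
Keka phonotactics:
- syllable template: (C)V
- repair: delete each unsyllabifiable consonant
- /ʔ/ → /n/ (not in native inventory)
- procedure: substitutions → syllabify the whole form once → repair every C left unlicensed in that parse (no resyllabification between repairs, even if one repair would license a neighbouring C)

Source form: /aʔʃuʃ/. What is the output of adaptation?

Substitution: /ʔ/ → /n/, giving /anʃuʃ/.
Syllabifying with onset maximization leaves /n/, /ʃ/ stranded (no codas are permitted; onsets are limited to one consonant).
Deletion applies to /n/, /ʃ/.

aʃu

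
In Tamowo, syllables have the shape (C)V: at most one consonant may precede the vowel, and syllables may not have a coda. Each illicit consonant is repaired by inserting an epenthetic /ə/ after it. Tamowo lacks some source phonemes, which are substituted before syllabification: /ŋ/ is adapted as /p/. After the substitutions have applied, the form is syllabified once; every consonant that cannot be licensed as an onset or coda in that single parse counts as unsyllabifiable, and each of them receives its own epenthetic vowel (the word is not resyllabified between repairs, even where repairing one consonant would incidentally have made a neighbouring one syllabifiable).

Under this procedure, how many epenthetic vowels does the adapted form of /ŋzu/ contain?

After substitution the input is /pzu/.
The unsyllabifiable consonants are /p/; each receives one epenthetic vowel.

1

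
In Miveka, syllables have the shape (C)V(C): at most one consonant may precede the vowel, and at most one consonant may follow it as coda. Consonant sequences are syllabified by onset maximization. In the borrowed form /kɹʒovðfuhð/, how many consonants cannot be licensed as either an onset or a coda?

4

The consonants /k/, /ɹ/, /ð/, /ð/ cannot be parsed into a legal (C)V(C) syllable (at most one coda consonant is licensed; onsets are limited to one consonant).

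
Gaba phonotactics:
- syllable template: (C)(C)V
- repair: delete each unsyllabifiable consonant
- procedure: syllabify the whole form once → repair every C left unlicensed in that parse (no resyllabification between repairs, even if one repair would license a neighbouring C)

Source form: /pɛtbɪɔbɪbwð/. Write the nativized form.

pɛtbɪɔbɪ

Under (C)(C)V, the unsyllabifiable consonants are /b/, /w/, /ð/ (no codas are permitted; onsets may contain at most 2 consonants).
Deleting the stranded consonants removes /b/, /w/, /ð/.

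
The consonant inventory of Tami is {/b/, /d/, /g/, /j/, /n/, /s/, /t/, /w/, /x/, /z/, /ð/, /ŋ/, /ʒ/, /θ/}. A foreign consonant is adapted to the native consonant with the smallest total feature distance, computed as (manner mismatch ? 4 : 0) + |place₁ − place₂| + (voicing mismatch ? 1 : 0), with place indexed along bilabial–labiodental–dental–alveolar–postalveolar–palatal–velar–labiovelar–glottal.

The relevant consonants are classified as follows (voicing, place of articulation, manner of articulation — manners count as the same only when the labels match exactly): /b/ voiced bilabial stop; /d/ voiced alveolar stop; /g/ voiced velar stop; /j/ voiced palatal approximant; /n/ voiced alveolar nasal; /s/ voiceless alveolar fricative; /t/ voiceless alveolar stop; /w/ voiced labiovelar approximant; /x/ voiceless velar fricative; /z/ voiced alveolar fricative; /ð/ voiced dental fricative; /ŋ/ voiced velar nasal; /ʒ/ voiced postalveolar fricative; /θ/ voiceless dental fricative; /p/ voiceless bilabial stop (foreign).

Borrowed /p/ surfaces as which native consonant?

b

/b/ is closest: same manner (stop), place distance 0 (bilabial→bilabial), voicing differs (+1); total 1. Next closest is /t/ at distance 3.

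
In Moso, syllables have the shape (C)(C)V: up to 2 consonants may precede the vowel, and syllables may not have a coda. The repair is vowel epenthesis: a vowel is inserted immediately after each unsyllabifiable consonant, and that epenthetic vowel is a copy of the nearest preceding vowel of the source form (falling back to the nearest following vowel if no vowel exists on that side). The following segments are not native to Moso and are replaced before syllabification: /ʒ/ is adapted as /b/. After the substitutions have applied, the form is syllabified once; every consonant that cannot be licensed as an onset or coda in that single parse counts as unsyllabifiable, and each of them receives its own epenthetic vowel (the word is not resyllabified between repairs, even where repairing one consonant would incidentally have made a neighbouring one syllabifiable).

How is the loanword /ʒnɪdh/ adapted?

Substitution: /ʒ/ → /b/, giving /bnɪdh/.
Under (C)(C)V, the unsyllabifiable consonants are /d/, /h/ (no codas are permitted; onsets may contain at most 2 consonants).
Epenthesis after each stranded consonant: /d/ → /dɪ/, /h/ → /hɪ/.

bnɪdɪhɪ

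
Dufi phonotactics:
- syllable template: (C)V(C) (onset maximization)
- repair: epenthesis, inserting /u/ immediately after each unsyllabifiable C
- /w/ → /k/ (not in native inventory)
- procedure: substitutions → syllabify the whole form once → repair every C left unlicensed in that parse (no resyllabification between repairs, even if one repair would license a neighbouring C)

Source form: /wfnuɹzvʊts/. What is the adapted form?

Substitution: /w/ → /k/, giving /kfnuɹzvʊts/.
Under (C)V(C), the unsyllabifiable consonants are /k/, /f/, /z/, /s/ (at most one coda consonant is licensed; onsets are limited to one consonant).
Each unlicensed consonant becomes the onset of a new syllable: /k/ → /ku/, /f/ → /fu/, /z/ → /zu/, /s/ → /su/.

kufunuɹzuvʊtsu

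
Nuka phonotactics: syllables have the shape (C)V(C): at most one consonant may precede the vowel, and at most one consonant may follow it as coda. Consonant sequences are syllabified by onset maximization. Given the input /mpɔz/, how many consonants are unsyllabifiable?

1

Syllabifying with onset maximization leaves /m/ stranded (at most one coda consonant is licensed; onsets are limited to one consonant).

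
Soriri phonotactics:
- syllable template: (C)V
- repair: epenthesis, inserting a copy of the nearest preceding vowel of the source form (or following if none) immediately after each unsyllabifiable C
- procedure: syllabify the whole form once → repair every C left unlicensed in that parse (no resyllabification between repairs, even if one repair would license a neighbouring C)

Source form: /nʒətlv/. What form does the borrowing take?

Under (C)V, the unsyllabifiable consonants are /n/, /t/, /l/, /v/ (no codas are permitted; onsets are limited to one consonant).
Epenthesis after each stranded consonant: /n/ → /nə/, /t/ → /tə/, /l/ → /lə/, /v/ → /və/.

nəʒətələvə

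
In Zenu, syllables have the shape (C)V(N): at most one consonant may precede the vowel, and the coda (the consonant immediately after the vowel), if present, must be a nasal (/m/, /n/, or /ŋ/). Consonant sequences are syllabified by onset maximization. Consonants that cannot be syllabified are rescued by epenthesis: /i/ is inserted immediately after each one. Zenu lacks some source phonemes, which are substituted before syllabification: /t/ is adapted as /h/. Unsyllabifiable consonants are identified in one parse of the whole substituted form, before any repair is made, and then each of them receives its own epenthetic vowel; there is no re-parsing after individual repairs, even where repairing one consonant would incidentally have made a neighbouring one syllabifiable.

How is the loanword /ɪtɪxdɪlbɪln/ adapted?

Substitution: /t/ → /h/, giving /ɪhɪxdɪlbɪln/.
Syllabifying with onset maximization leaves /x/, /l/, /l/, /n/ stranded (only a nasal (/m/, /n/, or /ŋ/) is licensed in coda position; onsets are limited to one consonant).
Epenthesis after each stranded consonant: /x/ → /xi/, /l/ → /li/, /l/ → /li/, /n/ → /ni/.

ɪhɪxidɪlibɪlini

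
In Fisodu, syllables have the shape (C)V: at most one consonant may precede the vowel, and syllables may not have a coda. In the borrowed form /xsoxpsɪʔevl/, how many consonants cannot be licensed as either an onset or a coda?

Under (C)V, the unsyllabifiable consonants are /x/, /x/, /p/, /v/, /l/ (no codas are permitted; onsets are limited to one consonant).

5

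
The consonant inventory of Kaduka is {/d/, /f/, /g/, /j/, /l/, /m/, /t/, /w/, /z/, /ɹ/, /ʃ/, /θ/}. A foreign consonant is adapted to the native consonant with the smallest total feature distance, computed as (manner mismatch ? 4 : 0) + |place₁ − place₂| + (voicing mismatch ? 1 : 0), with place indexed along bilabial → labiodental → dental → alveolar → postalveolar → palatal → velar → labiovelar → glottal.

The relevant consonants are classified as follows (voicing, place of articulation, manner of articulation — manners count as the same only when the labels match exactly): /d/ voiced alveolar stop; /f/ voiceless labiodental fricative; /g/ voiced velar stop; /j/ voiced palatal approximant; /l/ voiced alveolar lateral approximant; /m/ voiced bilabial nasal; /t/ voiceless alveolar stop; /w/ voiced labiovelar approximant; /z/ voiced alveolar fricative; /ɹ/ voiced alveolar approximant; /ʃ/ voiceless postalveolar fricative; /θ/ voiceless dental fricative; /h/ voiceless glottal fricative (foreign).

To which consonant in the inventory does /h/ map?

/ʃ/ is closest: same manner (fricative), place distance 4 (glottal→postalveolar), same voicing; total 4. Next closest is /w/ at distance 6.

ʃ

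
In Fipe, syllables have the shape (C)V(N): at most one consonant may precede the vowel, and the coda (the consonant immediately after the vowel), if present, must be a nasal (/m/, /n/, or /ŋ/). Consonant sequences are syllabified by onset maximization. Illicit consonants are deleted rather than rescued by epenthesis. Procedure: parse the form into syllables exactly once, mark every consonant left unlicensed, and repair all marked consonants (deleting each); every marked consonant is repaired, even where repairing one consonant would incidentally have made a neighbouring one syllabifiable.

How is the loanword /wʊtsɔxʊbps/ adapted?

Under (C)V(N), the unsyllabifiable consonants are /t/, /b/, /p/, /s/ (only a nasal (/m/, /n/, or /ŋ/) is licensed in coda position; onsets are limited to one consonant).
Each unlicensed consonant is deleted: /t/, /b/, /p/, /s/.

wʊsɔxʊ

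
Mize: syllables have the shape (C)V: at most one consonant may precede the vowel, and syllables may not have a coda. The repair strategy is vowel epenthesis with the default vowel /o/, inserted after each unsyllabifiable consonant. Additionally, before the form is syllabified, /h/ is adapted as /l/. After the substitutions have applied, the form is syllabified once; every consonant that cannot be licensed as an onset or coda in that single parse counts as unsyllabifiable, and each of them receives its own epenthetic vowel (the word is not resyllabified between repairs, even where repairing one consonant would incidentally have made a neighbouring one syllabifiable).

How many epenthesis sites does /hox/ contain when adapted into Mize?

1

After substitution the input is /lox/.
The unsyllabifiable consonants are /x/; each receives one epenthetic vowel.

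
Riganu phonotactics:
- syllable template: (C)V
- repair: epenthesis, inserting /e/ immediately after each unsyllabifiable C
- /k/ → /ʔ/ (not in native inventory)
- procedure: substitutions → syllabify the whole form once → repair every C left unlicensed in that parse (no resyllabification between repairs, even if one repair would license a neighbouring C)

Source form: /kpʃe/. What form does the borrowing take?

ʔepeʃe

Substitution: /k/ → /ʔ/, giving /ʔpʃe/.
The consonants /ʔ/, /p/ cannot be parsed into a legal (C)V syllable (no codas are permitted; onsets are limited to one consonant).
Each unlicensed consonant becomes the onset of a new syllable: /ʔ/ → /ʔe/, /p/ → /pe/.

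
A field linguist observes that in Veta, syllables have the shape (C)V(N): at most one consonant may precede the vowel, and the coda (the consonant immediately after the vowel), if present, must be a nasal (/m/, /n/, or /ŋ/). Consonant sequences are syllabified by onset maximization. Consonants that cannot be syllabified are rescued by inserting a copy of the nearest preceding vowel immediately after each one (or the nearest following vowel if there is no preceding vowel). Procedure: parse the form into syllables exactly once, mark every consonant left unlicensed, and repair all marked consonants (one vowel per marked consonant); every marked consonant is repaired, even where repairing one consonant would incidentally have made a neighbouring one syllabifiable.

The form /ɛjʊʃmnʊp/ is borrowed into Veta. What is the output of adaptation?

ɛjʊʃʊmʊnʊpʊ

Syllabifying with onset maximization leaves /ʃ/, /m/, /p/ stranded (only a nasal (/m/, /n/, or /ŋ/) is licensed in coda position; onsets are limited to one consonant).
Inserting the epenthetic vowel yields /ʃ/ → /ʃʊ/, /m/ → /mʊ/, /p/ → /pʊ/.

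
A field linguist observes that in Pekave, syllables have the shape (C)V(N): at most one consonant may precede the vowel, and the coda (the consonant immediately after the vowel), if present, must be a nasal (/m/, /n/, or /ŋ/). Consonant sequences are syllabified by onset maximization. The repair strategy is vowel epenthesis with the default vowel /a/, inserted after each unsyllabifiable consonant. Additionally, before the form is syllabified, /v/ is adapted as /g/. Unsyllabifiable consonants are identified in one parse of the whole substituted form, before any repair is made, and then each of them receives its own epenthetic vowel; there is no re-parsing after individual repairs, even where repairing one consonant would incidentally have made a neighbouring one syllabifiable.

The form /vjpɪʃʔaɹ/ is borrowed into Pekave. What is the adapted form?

Substitution: /v/ → /g/, giving /gjpɪʃʔaɹ/.
The consonants /g/, /j/, /ʃ/, /ɹ/ cannot be parsed into a legal (C)V(N) syllable (only a nasal (/m/, /n/, or /ŋ/) is licensed in coda position; onsets are limited to one consonant).
Each unlicensed consonant becomes the onset of a new syllable: /g/ → /ga/, /j/ → /ja/, /ʃ/ → /ʃa/, /ɹ/ → /ɹa/.

gajapɪʃaʔaɹa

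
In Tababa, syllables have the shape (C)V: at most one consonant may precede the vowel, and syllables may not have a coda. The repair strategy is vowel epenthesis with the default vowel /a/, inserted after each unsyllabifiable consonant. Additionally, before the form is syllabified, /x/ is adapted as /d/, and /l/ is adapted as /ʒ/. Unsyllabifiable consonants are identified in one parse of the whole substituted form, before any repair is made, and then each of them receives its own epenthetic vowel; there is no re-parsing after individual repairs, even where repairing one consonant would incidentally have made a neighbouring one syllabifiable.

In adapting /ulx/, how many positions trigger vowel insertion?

2

After substitution the input is /uʒd/.
The unsyllabifiable consonants are /ʒ/, /d/; each receives one epenthetic vowel.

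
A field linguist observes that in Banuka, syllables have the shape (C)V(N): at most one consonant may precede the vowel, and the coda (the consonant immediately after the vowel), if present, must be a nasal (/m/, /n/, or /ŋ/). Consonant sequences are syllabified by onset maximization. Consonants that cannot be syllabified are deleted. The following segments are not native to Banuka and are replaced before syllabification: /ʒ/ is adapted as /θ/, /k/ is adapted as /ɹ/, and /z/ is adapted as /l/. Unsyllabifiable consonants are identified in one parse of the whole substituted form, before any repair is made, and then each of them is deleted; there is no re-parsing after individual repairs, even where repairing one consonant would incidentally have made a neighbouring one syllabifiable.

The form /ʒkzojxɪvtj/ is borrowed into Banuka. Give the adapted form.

loxɪ

Substitution: /ʒ/ → /θ/, /k/ → /ɹ/, /z/ → /l/, giving /θɹlojxɪvtj/.
Syllabifying with onset maximization leaves /θ/, /ɹ/, /j/, /v/, /t/, /j/ stranded (only a nasal (/m/, /n/, or /ŋ/) is licensed in coda position; onsets are limited to one consonant).
Deleting the stranded consonants removes /θ/, /ɹ/, /j/, /v/, /t/, /j/.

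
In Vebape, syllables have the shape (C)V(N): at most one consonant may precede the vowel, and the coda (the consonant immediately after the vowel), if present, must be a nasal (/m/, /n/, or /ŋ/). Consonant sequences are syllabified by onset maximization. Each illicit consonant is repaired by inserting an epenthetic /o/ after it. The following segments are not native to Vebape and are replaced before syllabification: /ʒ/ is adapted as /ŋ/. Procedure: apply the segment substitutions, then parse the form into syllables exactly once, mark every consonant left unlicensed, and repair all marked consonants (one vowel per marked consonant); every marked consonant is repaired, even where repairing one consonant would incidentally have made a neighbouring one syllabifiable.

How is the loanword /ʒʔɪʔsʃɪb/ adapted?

Substitution: /ʒ/ → /ŋ/, giving /ŋʔɪʔsʃɪb/.
Under (C)V(N), the unsyllabifiable consonants are /ŋ/, /ʔ/, /s/, /b/ (only a nasal (/m/, /n/, or /ŋ/) is licensed in coda position; onsets are limited to one consonant).
Inserting the epenthetic vowel yields /ŋ/ → /ŋo/, /ʔ/ → /ʔo/, /s/ → /so/, /b/ → /bo/.

ŋoʔɪʔosoʃɪbo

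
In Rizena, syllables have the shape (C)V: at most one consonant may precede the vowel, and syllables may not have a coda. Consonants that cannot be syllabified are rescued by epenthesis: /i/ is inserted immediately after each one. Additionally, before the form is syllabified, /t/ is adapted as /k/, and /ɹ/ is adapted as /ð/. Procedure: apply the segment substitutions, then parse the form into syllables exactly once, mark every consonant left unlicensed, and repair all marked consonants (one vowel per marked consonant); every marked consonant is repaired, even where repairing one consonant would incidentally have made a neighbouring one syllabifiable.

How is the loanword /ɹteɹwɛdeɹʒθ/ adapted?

Substitution: /ɹ/ → /ð/, /t/ → /k/, giving /ðkeðwɛdeðʒθ/.
Syllabifying with onset maximization leaves /ð/, /ð/, /ð/, /ʒ/, /θ/ stranded (no codas are permitted; onsets are limited to one consonant).
Inserting the epenthetic vowel yields /ð/ → /ði/, /ð/ → /ði/, /ð/ → /ði/, /ʒ/ → /ʒi/, /θ/ → /θi/.

ðikeðiwɛdeðiʒiθi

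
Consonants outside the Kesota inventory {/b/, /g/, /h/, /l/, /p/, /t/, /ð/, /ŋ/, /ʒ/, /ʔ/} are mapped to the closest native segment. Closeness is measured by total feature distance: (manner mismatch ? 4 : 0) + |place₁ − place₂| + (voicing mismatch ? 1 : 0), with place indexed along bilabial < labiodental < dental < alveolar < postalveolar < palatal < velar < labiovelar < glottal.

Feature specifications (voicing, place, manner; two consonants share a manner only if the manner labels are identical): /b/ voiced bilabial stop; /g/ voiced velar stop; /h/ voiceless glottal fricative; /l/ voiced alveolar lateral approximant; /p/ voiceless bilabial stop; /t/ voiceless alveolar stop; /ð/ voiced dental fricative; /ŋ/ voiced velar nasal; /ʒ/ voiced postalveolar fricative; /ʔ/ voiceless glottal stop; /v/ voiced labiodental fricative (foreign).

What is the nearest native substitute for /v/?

ð

/ð/ is closest: same manner (fricative), place distance 1 (labiodental→dental), same voicing; total 1. Next closest is /ʒ/ at distance 3.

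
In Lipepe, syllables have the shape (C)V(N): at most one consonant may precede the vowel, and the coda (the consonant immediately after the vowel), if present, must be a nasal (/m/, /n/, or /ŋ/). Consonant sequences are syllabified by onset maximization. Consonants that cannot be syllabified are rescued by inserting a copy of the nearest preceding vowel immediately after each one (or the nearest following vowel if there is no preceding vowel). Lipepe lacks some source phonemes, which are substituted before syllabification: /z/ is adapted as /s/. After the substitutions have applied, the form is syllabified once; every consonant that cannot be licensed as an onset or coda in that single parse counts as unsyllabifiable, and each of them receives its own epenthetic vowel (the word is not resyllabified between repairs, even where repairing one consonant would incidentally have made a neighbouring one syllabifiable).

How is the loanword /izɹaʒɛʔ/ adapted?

isiɹaʒɛʔɛ

Substitution: /z/ → /s/, giving /isɹaʒɛʔ/.
Under (C)V(N), the unsyllabifiable consonants are /s/, /ʔ/ (only a nasal (/m/, /n/, or /ŋ/) is licensed in coda position; onsets are limited to one consonant).
Each unlicensed consonant becomes the onset of a new syllable: /s/ → /si/, /ʔ/ → /ʔɛ/.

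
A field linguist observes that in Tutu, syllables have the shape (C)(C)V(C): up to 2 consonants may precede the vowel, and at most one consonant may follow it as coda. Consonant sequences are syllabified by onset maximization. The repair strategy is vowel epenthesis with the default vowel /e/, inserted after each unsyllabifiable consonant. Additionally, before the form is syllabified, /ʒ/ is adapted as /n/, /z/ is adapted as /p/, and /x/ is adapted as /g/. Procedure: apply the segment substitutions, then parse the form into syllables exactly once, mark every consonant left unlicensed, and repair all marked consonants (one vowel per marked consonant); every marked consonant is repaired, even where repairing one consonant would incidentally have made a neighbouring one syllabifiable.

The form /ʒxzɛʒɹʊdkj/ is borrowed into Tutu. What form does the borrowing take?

Substitution: /ʒ/ → /n/, /x/ → /g/, /z/ → /p/, giving /ngpɛnɹʊdkj/.
Syllabifying with onset maximization leaves /n/, /k/, /j/ stranded (at most one coda consonant is licensed; onsets may contain at most 2 consonants).
Inserting the epenthetic vowel yields /n/ → /ne/, /k/ → /ke/, /j/ → /je/.

negpɛnɹʊdkeje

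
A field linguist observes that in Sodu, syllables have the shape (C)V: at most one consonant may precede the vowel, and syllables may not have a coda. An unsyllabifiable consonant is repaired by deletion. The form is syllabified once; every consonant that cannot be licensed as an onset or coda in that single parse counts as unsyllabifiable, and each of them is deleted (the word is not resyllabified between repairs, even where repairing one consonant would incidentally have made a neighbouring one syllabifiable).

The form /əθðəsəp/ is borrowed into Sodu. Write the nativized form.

Under (C)V, the unsyllabifiable consonants are /θ/, /p/ (no codas are permitted; onsets are limited to one consonant).
Deleting the stranded consonants removes /θ/, /p/.

əðəsə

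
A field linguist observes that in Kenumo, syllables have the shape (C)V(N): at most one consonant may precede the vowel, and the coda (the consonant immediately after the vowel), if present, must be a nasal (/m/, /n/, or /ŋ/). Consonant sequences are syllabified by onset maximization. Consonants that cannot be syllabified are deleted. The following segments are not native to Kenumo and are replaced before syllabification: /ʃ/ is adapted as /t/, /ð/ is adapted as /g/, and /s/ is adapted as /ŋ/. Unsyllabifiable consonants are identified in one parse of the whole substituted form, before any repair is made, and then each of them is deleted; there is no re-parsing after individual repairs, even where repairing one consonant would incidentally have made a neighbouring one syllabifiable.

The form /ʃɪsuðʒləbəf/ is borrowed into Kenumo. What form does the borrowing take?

tɪŋuləbə

Substitution: /ʃ/ → /t/, /s/ → /ŋ/, /ð/ → /g/, giving /tɪŋugʒləbəf/.
Under (C)V(N), the unsyllabifiable consonants are /g/, /ʒ/, /f/ (only a nasal (/m/, /n/, or /ŋ/) is licensed in coda position; onsets are limited to one consonant).
Deleting the stranded consonants removes /g/, /ʒ/, /f/.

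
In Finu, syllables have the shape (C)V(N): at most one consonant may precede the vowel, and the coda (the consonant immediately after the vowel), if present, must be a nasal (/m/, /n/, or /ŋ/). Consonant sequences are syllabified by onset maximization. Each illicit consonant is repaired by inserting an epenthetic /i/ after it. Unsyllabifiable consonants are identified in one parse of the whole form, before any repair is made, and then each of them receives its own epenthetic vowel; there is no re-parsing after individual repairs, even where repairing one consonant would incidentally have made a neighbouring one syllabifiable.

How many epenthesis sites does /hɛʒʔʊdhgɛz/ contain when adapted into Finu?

The unsyllabifiable consonants are /ʒ/, /d/, /h/, /z/; each receives one epenthetic vowel.

4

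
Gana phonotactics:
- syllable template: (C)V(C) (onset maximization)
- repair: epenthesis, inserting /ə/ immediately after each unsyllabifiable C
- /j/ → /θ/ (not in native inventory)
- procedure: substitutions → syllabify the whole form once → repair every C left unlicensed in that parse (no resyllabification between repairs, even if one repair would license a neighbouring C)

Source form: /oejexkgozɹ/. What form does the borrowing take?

Substitution: /j/ → /θ/, giving /oeθexkgozɹ/.
The consonants /k/, /ɹ/ cannot be parsed into a legal (C)V(C) syllable (at most one coda consonant is licensed; onsets are limited to one consonant).
Epenthesis after each stranded consonant: /k/ → /kə/, /ɹ/ → /ɹə/.

oeθexkəgozɹə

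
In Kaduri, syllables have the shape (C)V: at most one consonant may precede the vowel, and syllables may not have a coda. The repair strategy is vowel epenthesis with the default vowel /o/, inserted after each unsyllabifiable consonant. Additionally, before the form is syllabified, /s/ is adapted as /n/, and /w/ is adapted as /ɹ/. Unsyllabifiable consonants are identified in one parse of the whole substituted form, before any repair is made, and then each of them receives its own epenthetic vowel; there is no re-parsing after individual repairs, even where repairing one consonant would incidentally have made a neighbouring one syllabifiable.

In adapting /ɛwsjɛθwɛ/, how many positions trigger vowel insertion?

3

After substitution the input is /ɛɹnjɛθɹɛ/.
The unsyllabifiable consonants are /ɹ/, /n/, /θ/; each receives one epenthetic vowel.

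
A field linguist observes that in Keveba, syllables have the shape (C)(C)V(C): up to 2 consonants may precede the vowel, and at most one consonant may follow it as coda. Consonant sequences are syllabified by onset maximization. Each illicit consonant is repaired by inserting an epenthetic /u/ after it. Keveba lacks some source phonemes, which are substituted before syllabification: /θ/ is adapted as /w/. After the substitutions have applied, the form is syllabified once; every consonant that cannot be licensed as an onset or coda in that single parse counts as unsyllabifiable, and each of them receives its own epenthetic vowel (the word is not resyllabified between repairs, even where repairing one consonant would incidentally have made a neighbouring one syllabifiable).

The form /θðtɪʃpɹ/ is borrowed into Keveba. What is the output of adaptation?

Substitution: /θ/ → /w/, giving /wðtɪʃpɹ/.
The consonants /w/, /p/, /ɹ/ cannot be parsed into a legal (C)(C)V(C) syllable (at most one coda consonant is licensed; onsets may contain at most 2 consonants).
Epenthesis after each stranded consonant: /w/ → /wu/, /p/ → /pu/, /ɹ/ → /ɹu/.

wuðtɪʃpuɹu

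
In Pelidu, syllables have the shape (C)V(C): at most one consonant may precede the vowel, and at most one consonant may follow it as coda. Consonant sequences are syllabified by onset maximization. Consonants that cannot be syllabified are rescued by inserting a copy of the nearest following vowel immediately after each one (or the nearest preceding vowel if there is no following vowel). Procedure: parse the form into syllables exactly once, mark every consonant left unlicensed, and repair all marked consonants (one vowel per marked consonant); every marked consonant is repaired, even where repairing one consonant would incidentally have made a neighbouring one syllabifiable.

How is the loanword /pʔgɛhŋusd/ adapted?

pɛʔɛgɛhŋusdu

Under (C)V(C), the unsyllabifiable consonants are /p/, /ʔ/, /d/ (at most one coda consonant is licensed; onsets are limited to one consonant).
Epenthesis after each stranded consonant: /p/ → /pɛ/, /ʔ/ → /ʔɛ/, /d/ → /du/.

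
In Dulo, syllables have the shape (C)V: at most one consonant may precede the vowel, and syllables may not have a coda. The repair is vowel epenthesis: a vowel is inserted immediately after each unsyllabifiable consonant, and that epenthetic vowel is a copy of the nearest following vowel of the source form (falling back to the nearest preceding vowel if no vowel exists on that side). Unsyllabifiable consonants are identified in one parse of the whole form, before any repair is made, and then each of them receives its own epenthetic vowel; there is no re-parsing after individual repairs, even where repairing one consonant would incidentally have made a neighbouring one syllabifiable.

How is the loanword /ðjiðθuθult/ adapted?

ðijiðuθuθulutu

Under (C)V, the unsyllabifiable consonants are /ð/, /ð/, /l/, /t/ (no codas are permitted; onsets are limited to one consonant).
Epenthesis after each stranded consonant: /ð/ → /ði/, /ð/ → /ðu/, /l/ → /lu/, /t/ → /tu/.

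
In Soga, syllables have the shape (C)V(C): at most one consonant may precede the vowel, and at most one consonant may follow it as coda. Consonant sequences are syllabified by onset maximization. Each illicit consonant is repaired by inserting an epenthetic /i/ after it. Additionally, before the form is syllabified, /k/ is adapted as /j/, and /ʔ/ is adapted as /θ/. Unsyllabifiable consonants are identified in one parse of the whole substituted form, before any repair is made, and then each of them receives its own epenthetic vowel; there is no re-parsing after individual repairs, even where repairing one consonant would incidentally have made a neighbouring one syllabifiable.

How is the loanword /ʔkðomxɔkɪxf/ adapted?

Substitution: /ʔ/ → /θ/, /k/ → /j/, giving /θjðomxɔjɪxf/.
Under (C)V(C), the unsyllabifiable consonants are /θ/, /j/, /f/ (at most one coda consonant is licensed; onsets are limited to one consonant).
Epenthesis after each stranded consonant: /θ/ → /θi/, /j/ → /ji/, /f/ → /fi/.

θijiðomxɔjɪxfi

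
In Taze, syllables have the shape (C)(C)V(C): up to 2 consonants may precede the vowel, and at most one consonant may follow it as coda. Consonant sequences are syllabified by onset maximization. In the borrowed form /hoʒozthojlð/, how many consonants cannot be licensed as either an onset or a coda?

The consonants /l/, /ð/ cannot be parsed into a legal (C)(C)V(C) syllable (at most one coda consonant is licensed; onsets may contain at most 2 consonants).

2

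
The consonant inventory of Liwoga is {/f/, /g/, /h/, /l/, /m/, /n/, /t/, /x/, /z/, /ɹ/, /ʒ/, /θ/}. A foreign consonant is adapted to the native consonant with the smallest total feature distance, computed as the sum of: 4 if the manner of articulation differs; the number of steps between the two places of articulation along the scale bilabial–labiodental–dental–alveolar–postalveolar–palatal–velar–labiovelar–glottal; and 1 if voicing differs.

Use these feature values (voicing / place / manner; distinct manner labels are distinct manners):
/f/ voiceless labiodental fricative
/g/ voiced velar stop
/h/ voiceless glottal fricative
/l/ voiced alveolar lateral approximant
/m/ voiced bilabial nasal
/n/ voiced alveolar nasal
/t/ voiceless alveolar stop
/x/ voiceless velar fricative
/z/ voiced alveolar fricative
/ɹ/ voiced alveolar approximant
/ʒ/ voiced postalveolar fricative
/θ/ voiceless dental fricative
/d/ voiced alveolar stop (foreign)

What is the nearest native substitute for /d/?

t

/t/ is closest: same manner (stop), place distance 0 (alveolar→alveolar), voicing differs (+1); total 1. Next closest is /g/ at distance 3.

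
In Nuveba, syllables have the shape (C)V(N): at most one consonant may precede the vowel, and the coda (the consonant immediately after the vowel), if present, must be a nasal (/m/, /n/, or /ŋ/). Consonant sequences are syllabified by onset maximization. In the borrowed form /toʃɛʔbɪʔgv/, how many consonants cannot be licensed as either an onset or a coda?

Under (C)V(N), the unsyllabifiable consonants are /ʔ/, /ʔ/, /g/, /v/ (only a nasal (/m/, /n/, or /ŋ/) is licensed in coda position; onsets are limited to one consonant).

4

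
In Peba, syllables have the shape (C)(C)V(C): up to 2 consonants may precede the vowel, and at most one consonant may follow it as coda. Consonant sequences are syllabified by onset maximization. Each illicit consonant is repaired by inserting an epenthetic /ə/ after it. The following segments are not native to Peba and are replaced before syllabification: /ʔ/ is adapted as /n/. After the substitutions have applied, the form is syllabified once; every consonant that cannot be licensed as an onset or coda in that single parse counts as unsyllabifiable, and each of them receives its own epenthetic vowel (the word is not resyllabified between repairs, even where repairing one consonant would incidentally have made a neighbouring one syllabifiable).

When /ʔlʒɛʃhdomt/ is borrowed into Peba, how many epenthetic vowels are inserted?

After substitution the input is /nlʒɛʃhdomt/.
The unsyllabifiable consonants are /n/, /t/; each receives one epenthetic vowel.

2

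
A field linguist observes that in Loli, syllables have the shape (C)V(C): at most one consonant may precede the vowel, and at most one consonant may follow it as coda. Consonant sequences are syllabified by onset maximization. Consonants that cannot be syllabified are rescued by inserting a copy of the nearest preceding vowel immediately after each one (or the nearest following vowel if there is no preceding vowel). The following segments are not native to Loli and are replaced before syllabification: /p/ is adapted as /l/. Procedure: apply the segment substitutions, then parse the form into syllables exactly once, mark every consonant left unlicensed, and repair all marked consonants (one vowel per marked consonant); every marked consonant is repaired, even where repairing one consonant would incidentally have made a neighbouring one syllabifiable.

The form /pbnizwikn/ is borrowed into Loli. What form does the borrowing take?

Substitution: /p/ → /l/, giving /lbnizwikn/.
Under (C)V(C), the unsyllabifiable consonants are /l/, /b/, /n/ (at most one coda consonant is licensed; onsets are limited to one consonant).
Epenthesis after each stranded consonant: /l/ → /li/, /b/ → /bi/, /n/ → /ni/.

libinizwikni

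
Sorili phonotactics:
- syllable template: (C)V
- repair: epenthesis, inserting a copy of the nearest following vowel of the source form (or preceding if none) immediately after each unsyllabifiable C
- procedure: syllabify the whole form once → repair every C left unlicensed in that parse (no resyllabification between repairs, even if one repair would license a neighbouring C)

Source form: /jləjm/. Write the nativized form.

The consonants /j/, /j/, /m/ cannot be parsed into a legal (C)V syllable (no codas are permitted; onsets are limited to one consonant).
Epenthesis after each stranded consonant: /j/ → /jə/, /j/ → /jə/, /m/ → /mə/.

jələjəmə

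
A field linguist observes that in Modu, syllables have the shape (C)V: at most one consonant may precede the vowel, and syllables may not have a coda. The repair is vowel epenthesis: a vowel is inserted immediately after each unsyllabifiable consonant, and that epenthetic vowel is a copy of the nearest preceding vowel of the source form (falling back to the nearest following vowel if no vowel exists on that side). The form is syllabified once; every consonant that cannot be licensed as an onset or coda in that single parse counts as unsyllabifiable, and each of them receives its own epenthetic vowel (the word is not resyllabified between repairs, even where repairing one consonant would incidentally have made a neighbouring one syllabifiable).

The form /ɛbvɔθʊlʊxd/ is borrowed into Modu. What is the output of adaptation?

The consonants /b/, /x/, /d/ cannot be parsed into a legal (C)V syllable (no codas are permitted; onsets are limited to one consonant).
Each unlicensed consonant becomes the onset of a new syllable: /b/ → /bɛ/, /x/ → /xʊ/, /d/ → /dʊ/.

ɛbɛvɔθʊlʊxʊdʊ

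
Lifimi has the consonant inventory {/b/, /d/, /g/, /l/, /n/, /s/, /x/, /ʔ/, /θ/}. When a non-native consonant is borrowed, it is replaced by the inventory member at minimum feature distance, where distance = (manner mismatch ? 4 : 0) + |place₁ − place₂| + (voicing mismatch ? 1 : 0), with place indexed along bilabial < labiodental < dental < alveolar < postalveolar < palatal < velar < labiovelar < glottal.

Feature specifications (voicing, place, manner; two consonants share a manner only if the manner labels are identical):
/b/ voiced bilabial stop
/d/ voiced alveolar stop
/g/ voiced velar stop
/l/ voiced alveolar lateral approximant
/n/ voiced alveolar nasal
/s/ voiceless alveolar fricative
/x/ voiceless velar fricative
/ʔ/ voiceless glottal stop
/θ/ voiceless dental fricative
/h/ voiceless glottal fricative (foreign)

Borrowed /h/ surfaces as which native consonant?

x

/x/ is closest: same manner (fricative), place distance 2 (glottal→velar), same voicing; total 2. Next closest is /ʔ/ at distance 4.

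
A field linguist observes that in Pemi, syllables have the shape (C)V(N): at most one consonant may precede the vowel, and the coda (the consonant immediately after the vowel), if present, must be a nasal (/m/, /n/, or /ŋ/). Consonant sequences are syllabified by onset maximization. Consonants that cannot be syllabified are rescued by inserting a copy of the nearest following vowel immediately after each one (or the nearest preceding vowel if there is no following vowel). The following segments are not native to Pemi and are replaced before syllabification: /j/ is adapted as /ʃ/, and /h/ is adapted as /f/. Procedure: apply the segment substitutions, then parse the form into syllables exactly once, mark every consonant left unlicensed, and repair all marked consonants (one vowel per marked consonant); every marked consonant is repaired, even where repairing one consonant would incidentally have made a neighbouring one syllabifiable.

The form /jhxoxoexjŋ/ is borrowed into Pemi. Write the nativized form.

Substitution: /j/ → /ʃ/, /h/ → /f/, giving /ʃfxoxoexʃŋ/.
Under (C)V(N), the unsyllabifiable consonants are /ʃ/, /f/, /x/, /ʃ/, /ŋ/ (only a nasal (/m/, /n/, or /ŋ/) is licensed in coda position; onsets are limited to one consonant).
Each unlicensed consonant becomes the onset of a new syllable: /ʃ/ → /ʃo/, /f/ → /fo/, /x/ → /xe/, /ʃ/ → /ʃe/, /ŋ/ → /ŋe/.

ʃofoxoxoexeʃeŋe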